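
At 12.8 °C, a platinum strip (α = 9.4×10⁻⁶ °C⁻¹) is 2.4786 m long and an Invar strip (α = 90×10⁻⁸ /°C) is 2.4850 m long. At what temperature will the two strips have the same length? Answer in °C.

T = 316.7 °C

Equal length when α₁L₁ΔT − α₂L₂ΔT = L₂ − L₁ = 6.40×10⁻³ m
α₁L₁ = 2.329884×10⁻⁵, α₂L₂ = 2.2365×10⁻⁶ → Δ(αL) = 2.106234×10⁻⁵ m/K
ΔT = 6.40×10⁻³ / 2.106234×10⁻⁵ = 303.860 K, so T = 12.8 + 303.860 = 316.660 °C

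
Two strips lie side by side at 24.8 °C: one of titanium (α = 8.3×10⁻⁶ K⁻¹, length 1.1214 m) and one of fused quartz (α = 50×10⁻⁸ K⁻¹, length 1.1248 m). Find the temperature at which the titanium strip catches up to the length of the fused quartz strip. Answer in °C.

T = 413.6 °C

Equal length when α₁L₁ΔT − α₂L₂ΔT = L₂ − L₁ = 3.40×10⁻³ m
α₁L₁ = 9.30762×10⁻⁶, α₂L₂ = 5.624×10⁻⁷ → Δ(αL) = 8.74522×10⁻⁶ m/K
ΔT = 3.40×10⁻³ / 8.74522×10⁻⁶ = 388.784 K, so T = 24.8 + 388.784 = 413.584 °C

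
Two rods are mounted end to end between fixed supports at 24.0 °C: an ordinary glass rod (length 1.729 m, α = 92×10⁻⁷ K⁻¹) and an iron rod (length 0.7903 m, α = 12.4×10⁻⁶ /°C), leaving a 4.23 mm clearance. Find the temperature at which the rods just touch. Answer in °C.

α₁L₁ = 1.59068×10⁻⁵ m/K, α₂L₂ = 9.79972×10⁻⁶ m/K → total 2.570652×10⁻⁵ m/K
ΔT = g/(α₁L₁+α₂L₂) = 4.23×10⁻³ / 2.570652×10⁻⁵ = 164.55 K
T = 24.0 + 164.55 = 188.55 °C

T = 189 °C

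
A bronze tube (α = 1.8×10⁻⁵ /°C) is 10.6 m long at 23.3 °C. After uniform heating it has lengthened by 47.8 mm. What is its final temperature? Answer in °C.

T = 274 °C

ΔL = αL₀ΔT ⇒ ΔT = ΔL / (αL₀)
ΔT = 47.8×10⁻³ m / (1.8×10⁻⁵ × 10.6 m) = 250.52 K
T = 23.3 + 250.52 = 273.82 °C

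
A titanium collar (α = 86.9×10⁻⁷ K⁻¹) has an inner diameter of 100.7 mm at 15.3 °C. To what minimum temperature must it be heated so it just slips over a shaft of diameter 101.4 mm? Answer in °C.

Required Δd = 101.4 − 100.7 = 0.7 mm
Δd = αd₀ΔT ⇒ ΔT = Δd/(αd₀) = 0.7 / (86.9×10⁻⁷ × 100.7) = 799.92 K
T_min = 15.3 + 799.92 = 815.22 °C

T = 815 °C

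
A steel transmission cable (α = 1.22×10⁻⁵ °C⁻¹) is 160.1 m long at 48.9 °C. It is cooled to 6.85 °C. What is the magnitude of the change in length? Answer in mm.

ΔL = 82.1 mm

|ΔT| = |6.85 − 48.9| = 42.05 K
ΔL = αL₀ΔT = (1.22×10⁻⁵)(160.1)(42.05) = 8.21×10⁻² m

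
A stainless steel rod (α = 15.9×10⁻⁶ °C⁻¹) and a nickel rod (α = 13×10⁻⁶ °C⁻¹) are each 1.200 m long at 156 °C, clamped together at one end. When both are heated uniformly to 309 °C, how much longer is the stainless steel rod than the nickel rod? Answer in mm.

0.532 mm

ΔT = 153 K
stainless steel: ΔL = 15.9×10⁻⁶ × 1.200 m × 153 = 2.9192×10⁻³ m = 2.9192 mm
nickel: ΔL = 13×10⁻⁶ × 1.200 m × 153 = 2.3868×10⁻³ m = 2.3868 mm
difference = 2.9192 − 2.3868 = 0.5324 mm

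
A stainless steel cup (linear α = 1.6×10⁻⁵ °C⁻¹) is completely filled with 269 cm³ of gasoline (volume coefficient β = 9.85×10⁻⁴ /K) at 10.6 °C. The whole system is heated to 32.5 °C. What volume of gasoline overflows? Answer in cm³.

The cup also expands: β_container ≈ 3α = 4.8×10⁻⁵ /K
Net overflow = V₀(β_liq − 3α_cont)ΔT
β − 3α = 9.85×10⁻⁴ − 4.8×10⁻⁵ = 9.37×10⁻⁴ /K; ΔT = 21.9 K
ΔV = 269 × 9.37×10⁻⁴ × 21.9 = 5.52 cm³

5.52 cm³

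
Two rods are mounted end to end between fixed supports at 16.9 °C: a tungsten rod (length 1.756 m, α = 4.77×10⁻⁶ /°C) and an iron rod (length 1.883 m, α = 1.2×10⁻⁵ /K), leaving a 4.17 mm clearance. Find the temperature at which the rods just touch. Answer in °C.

T = 152 °C

Gap closes when ΔL₁ + ΔL₂ = 4.17 mm = 4.17×10⁻³ m
(α₁L₁ + α₂L₂)ΔT = g
α₁L₁ + α₂L₂ = 4.77×10⁻⁶×1.756 + 1.2×10⁻⁵×1.883 = 3.097212×10⁻⁵ m/K
ΔT = 4.17×10⁻³ / 3.097212×10⁻⁵ = 134.64 K
T = 16.9 + 134.64 = 151.54 °C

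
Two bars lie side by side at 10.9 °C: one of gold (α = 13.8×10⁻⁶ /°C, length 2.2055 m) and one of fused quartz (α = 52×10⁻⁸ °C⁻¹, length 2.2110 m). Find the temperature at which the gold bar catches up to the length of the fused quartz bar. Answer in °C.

T = 198.7 °C

Equal length when α₁L₁ΔT − α₂L₂ΔT = L₂ − L₁ = 5.50×10⁻³ m
α₁L₁ = 3.04359×10⁻⁵, α₂L₂ = 1.14972×10⁻⁶ → Δ(αL) = 2.928618×10⁻⁵ m/K
ΔT = 5.50×10⁻³ / 2.928618×10⁻⁵ = 187.802 K, so T = 10.9 + 187.802 = 198.702 °C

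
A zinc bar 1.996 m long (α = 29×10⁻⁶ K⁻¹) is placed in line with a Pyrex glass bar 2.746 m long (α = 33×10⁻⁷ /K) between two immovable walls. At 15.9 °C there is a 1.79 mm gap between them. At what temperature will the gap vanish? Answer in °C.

T = 42.6 °C

α₁L₁ = 5.7884×10⁻⁵ m/K, α₂L₂ = 9.0618×10⁻⁶ m/K → total 6.69458×10⁻⁵ m/K
ΔT = g/(α₁L₁+α₂L₂) = 1.79×10⁻³ / 6.69458×10⁻⁵ = 26.738 K
T = 15.9 + 26.738 = 42.638 °C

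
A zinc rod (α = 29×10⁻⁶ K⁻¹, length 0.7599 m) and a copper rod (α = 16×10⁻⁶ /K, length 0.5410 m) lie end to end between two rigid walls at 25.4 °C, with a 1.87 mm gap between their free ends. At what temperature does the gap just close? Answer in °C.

Gap closes when ΔL₁ + ΔL₂ = 1.87 mm = 1.87×10⁻³ m
(α₁L₁ + α₂L₂)ΔT = g
α₁L₁ + α₂L₂ = 29×10⁻⁶×0.7599 + 16×10⁻⁶×0.5410 = 3.06931×10⁻⁵ m/K
ΔT = 1.87×10⁻³ / 3.06931×10⁻⁵ = 60.926 K
T = 25.4 + 60.926 = 86.326 °C

T = 86.3 °C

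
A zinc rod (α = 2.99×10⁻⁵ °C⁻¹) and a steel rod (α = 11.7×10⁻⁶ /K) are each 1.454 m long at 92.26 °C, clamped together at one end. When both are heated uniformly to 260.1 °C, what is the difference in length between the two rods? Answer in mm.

4.44 mm

ΔT = 167.84 K
zinc: ΔL = 2.99×10⁻⁵ × 1.454 m × 167.84 = 7.2968×10⁻³ m = 7.2968 mm
steel: ΔL = 11.7×10⁻⁶ × 1.454 m × 167.84 = 2.8553×10⁻³ m = 2.8553 mm
difference = 7.2968 − 2.8553 = 4.4415 mm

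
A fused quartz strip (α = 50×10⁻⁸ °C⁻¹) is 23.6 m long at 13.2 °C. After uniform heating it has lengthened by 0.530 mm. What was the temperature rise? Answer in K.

ΔT = 44.9 K

ΔL = αL₀ΔT ⇒ ΔT = ΔL / (αL₀)
ΔT = 0.530×10⁻³ m / (50×10⁻⁸ × 23.6 m) = 44.915 K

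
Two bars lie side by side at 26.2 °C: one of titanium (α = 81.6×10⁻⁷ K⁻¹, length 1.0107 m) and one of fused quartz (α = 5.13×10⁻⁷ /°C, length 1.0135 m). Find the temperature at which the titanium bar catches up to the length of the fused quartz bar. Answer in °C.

Equal length when α₁L₁ΔT − α₂L₂ΔT = L₂ − L₁ = 2.80×10⁻³ m
α₁L₁ = 8.247312×10⁻⁶, α₂L₂ = 5.199255×10⁻⁷ → Δ(αL) = 7.7273865×10⁻⁶ m/K
ΔT = 2.80×10⁻³ / 7.7273865×10⁻⁶ = 362.348 K, so T = 26.2 + 362.348 = 388.548 °C

T = 388.5 °C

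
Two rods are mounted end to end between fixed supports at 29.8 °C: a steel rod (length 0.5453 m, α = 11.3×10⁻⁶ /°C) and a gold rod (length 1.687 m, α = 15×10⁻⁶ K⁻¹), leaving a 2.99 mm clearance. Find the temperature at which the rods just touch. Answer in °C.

Gap closes when ΔL₁ + ΔL₂ = 2.99 mm = 2.99×10⁻³ m
(α₁L₁ + α₂L₂)ΔT = g
α₁L₁ + α₂L₂ = 11.3×10⁻⁶×0.5453 + 15×10⁻⁶×1.687 = 3.146689×10⁻⁵ m/K
ΔT = 2.99×10⁻³ / 3.146689×10⁻⁵ = 95.02 K
T = 29.8 + 95.02 = 124.82 °C

T = 125 °C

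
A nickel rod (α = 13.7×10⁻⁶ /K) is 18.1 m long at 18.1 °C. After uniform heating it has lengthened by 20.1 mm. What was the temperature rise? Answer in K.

ΔT = 81.1 K

ΔL = αL₀ΔT ⇒ ΔT = ΔL / (αL₀)
ΔT = 20.1×10⁻³ m / (13.7×10⁻⁶ × 18.1 m) = 81.058 K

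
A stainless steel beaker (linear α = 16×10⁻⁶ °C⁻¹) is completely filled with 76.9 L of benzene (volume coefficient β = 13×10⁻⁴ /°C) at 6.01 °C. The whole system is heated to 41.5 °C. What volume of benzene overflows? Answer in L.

The beaker also expands: β_container ≈ 3α = 4.8×10⁻⁵ /K
Net overflow = V₀(β_liq − 3α_cont)ΔT
β − 3α = 1.30×10⁻³ − 4.8×10⁻⁵ = 1.252×10⁻³ /K; ΔT = 35.49 K
ΔV = 76.9 × 1.252×10⁻³ × 35.49 = 3.42 L

3.42 L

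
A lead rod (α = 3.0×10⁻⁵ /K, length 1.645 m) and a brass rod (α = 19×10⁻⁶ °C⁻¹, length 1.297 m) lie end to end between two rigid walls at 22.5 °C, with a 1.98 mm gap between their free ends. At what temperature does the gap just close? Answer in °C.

α₁L₁ = 4.935×10⁻⁵ m/K, α₂L₂ = 2.4643×10⁻⁵ m/K → total 7.3993×10⁻⁵ m/K
ΔT = g/(α₁L₁+α₂L₂) = 1.98×10⁻³ / 7.3993×10⁻⁵ = 26.759 K
T = 22.5 + 26.759 = 49.259 °C

T = 49.3 °C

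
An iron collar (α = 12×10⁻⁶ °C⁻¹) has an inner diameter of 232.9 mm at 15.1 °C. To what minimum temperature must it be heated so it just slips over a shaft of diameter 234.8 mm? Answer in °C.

T = 695 °C

Required Δd = 234.8 − 232.9 = 1.9 mm
Δd = αd₀ΔT ⇒ ΔT = Δd/(αd₀) = 1.9 / (12×10⁻⁶ × 232.9) = 679.83 K
T_min = 15.1 + 679.83 = 694.93 °C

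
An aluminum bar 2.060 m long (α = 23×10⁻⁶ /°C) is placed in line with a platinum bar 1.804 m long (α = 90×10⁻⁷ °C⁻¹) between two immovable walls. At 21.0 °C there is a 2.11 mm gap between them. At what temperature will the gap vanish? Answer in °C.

Gap closes when ΔL₁ + ΔL₂ = 2.11 mm = 2.11×10⁻³ m
(α₁L₁ + α₂L₂)ΔT = g
α₁L₁ + α₂L₂ = 23×10⁻⁶×2.060 + 90×10⁻⁷×1.804 = 6.3616×10⁻⁵ m/K
ΔT = 2.11×10⁻³ / 6.3616×10⁻⁵ = 33.168 K
T = 21.0 + 33.168 = 54.168 °C

T = 54.2 °C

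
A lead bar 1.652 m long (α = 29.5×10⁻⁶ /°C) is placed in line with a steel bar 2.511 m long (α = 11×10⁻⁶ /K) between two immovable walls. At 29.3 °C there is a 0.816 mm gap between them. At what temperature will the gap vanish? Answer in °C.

T = 40.0 °C

Gap closes when ΔL₁ + ΔL₂ = 0.816 mm = 8.16×10⁻⁴ m
(α₁L₁ + α₂L₂)ΔT = g
α₁L₁ + α₂L₂ = 29.5×10⁻⁶×1.652 + 11×10⁻⁶×2.511 = 7.6355×10⁻⁵ m/K
ΔT = 8.16×10⁻⁴ / 7.6355×10⁻⁵ = 10.687 K
T = 29.3 + 10.687 = 39.987 °C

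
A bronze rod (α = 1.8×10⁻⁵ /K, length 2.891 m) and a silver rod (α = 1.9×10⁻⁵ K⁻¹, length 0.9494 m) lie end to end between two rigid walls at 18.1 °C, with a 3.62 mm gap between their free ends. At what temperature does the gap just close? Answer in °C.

Gap closes when ΔL₁ + ΔL₂ = 3.62 mm = 3.62×10⁻³ m
(α₁L₁ + α₂L₂)ΔT = g
α₁L₁ + α₂L₂ = 1.8×10⁻⁵×2.891 + 1.9×10⁻⁵×0.9494 = 7.00766×10⁻⁵ m/K
ΔT = 3.62×10⁻³ / 7.00766×10⁻⁵ = 51.658 K
T = 18.1 + 51.658 = 69.758 °C

T = 69.8 °C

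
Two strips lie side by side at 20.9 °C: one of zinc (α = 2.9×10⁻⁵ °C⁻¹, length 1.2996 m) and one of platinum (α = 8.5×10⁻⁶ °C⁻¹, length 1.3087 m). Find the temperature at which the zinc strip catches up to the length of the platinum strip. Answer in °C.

L₁(1 + α₁ΔT) = L₂(1 + α₂ΔT) ⇒ ΔT = (L₂ − L₁)/(α₁L₁ − α₂L₂)
L₂ − L₁ = 1.3087 − 1.2996 = 9.10×10⁻³ m
α₁L₁ − α₂L₂ = 2.9×10⁻⁵×1.2996 − 8.5×10⁻⁶×1.3087 = 2.656445×10⁻⁵ m/K
ΔT = 9.10×10⁻³ / 2.656445×10⁻⁵ = 342.563 K
T = 20.9 + 342.563 = 363.463 °C

T = 363.5 °C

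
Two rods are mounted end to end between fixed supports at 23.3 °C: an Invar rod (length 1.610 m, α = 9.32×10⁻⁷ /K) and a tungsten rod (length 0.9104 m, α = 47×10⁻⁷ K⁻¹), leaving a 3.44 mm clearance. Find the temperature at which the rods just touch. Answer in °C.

T = 619 °C

Gap closes when ΔL₁ + ΔL₂ = 3.44 mm = 3.44×10⁻³ m
(α₁L₁ + α₂L₂)ΔT = g
α₁L₁ + α₂L₂ = 9.32×10⁻⁷×1.610 + 47×10⁻⁷×0.9104 = 5.7794×10⁻⁶ m/K
ΔT = 3.44×10⁻³ / 5.7794×10⁻⁶ = 595.22 K
T = 23.3 + 595.22 = 618.52 °C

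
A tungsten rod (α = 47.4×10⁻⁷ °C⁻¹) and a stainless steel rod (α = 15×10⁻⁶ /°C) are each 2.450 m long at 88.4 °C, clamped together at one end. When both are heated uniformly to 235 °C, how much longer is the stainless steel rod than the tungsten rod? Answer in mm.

ΔT = 146.6 K
tungsten: ΔL = 47.4×10⁻⁷ × 2.450 m × 146.6 = 1.7025×10⁻³ m = 1.7025 mm
stainless steel: ΔL = 15×10⁻⁶ × 2.450 m × 146.6 = 5.3876×10⁻³ m = 5.3876 mm
difference = 5.3876 − 1.7025 = 3.6851 mm

3.69 mm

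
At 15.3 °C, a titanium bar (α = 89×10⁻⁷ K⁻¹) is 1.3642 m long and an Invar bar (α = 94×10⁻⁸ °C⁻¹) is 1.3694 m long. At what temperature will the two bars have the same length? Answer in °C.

T = 494.4 °C

Equal length when α₁L₁ΔT − α₂L₂ΔT = L₂ − L₁ = 5.20×10⁻³ m
α₁L₁ = 1.214138×10⁻⁵, α₂L₂ = 1.287236×10⁻⁶ → Δ(αL) = 1.0854144×10⁻⁵ m/K
ΔT = 5.20×10⁻³ / 1.0854144×10⁻⁵ = 479.080 K, so T = 15.3 + 479.080 = 494.380 °C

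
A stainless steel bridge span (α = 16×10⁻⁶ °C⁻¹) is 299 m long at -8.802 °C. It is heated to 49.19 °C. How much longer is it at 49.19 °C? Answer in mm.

ΔL = 277 mm

|ΔT| = |49.19 − (-8.802)| = 57.992 K
ΔL = αL₀ΔT = (16×10⁻⁶)(299)(57.992) = 2.77×10⁻¹ m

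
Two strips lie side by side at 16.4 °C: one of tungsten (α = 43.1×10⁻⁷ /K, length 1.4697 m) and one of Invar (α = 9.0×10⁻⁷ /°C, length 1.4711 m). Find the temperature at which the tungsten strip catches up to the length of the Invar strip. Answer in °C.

T = 295.8 °C

L₁(1 + α₁ΔT) = L₂(1 + α₂ΔT) ⇒ ΔT = (L₂ − L₁)/(α₁L₁ − α₂L₂)
L₂ − L₁ = 1.4711 − 1.4697 = 1.40×10⁻³ m
α₁L₁ − α₂L₂ = 43.1×10⁻⁷×1.4697 − 9.0×10⁻⁷×1.4711 = 5.010417×10⁻⁶ m/K
ΔT = 1.40×10⁻³ / 5.010417×10⁻⁶ = 279.418 K
T = 16.4 + 279.418 = 295.818 °C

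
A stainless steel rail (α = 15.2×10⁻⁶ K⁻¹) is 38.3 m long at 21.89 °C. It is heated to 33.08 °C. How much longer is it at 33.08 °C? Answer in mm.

ΔL = 6.51 mm

|ΔT| = |33.08 − 21.89| = 11.19 K
ΔL = αL₀ΔT = (15.2×10⁻⁶)(38.3)(11.19) = 6.51×10⁻³ m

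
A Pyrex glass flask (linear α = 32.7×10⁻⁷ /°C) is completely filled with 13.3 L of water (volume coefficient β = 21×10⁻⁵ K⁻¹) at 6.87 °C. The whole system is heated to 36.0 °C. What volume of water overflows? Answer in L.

0.0776 L

The flask also expands: β_container ≈ 3α = 9.81×10⁻⁶ /K
Net overflow = V₀(β_liq − 3α_cont)ΔT
β − 3α = 2.10×10⁻⁴ − 9.81×10⁻⁶ = 2.0019×10⁻⁴ /K; ΔT = 29.13 K
ΔV = 13.3 × 2.0019×10⁻⁴ × 29.13 = 0.0776 L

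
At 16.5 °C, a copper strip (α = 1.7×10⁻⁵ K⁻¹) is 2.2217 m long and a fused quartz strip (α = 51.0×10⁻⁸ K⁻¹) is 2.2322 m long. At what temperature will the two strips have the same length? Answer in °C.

T = 303.1 °C

L₁(1 + α₁ΔT) = L₂(1 + α₂ΔT) ⇒ ΔT = (L₂ − L₁)/(α₁L₁ − α₂L₂)
L₂ − L₁ = 2.2322 − 2.2217 = 1.05×10⁻² m
α₁L₁ − α₂L₂ = 1.7×10⁻⁵×2.2217 − 51.0×10⁻⁸×2.2322 = 3.6630478×10⁻⁵ m/K
ΔT = 1.05×10⁻² / 3.6630478×10⁻⁵ = 286.647 K
T = 16.5 + 286.647 = 303.147 °C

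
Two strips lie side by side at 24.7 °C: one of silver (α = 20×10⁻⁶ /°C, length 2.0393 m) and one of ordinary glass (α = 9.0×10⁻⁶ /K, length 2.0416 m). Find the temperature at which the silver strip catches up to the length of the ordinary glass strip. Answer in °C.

L₁(1 + α₁ΔT) = L₂(1 + α₂ΔT) ⇒ ΔT = (L₂ − L₁)/(α₁L₁ − α₂L₂)
L₂ − L₁ = 2.0416 − 2.0393 = 2.30×10⁻³ m
α₁L₁ − α₂L₂ = 20×10⁻⁶×2.0393 − 9.0×10⁻⁶×2.0416 = 2.24116×10⁻⁵ m/K
ΔT = 2.30×10⁻³ / 2.24116×10⁻⁵ = 102.625 K
T = 24.7 + 102.625 = 127.325 °C

T = 127.3 °C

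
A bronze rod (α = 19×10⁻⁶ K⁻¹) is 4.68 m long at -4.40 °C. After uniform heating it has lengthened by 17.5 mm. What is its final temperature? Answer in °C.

T = 192 °C

ΔL = αL₀ΔT ⇒ ΔT = ΔL / (αL₀)
ΔT = 17.5×10⁻³ m / (19×10⁻⁶ × 4.68 m) = 196.81 K
T = -4.40 + 196.81 = 192.41 °C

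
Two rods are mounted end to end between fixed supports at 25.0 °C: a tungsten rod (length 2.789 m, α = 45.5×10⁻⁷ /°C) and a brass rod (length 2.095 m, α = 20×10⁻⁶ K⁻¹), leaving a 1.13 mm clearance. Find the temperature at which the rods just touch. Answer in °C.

Gap closes when ΔL₁ + ΔL₂ = 1.13 mm = 1.13×10⁻³ m
(α₁L₁ + α₂L₂)ΔT = g
α₁L₁ + α₂L₂ = 45.5×10⁻⁷×2.789 + 20×10⁻⁶×2.095 = 5.458995×10⁻⁵ m/K
ΔT = 1.13×10⁻³ / 5.458995×10⁻⁵ = 20.700 K
T = 25.0 + 20.700 = 45.700 °C

T = 45.7 °C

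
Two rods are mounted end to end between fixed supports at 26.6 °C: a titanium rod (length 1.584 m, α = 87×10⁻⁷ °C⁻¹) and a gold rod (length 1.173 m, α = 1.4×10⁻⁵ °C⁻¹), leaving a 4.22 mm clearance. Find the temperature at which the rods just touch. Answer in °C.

α₁L₁ = 1.37808×10⁻⁵ m/K, α₂L₂ = 1.6422×10⁻⁵ m/K → total 3.02028×10⁻⁵ m/K
ΔT = g/(α₁L₁+α₂L₂) = 4.22×10⁻³ / 3.02028×10⁻⁵ = 139.72 K
T = 26.6 + 139.72 = 166.32 °C

T = 166 °C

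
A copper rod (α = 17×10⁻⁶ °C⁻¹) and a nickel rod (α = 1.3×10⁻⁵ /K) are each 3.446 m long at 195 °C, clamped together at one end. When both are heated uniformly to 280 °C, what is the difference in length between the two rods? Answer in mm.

ΔT = 85 K
copper: ΔL = 17×10⁻⁶ × 3.446 m × 85 = 4.9795×10⁻³ m = 4.9795 mm
nickel: ΔL = 1.3×10⁻⁵ × 3.446 m × 85 = 3.8078×10⁻³ m = 3.8078 mm
difference = 4.9795 − 3.8078 = 1.1717 mm

1.17 mm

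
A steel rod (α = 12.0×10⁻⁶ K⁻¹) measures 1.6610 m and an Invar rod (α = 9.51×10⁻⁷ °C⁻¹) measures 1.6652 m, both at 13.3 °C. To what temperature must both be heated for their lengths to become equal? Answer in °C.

L₁(1 + α₁ΔT) = L₂(1 + α₂ΔT) ⇒ ΔT = (L₂ − L₁)/(α₁L₁ − α₂L₂)
L₂ − L₁ = 1.6652 − 1.6610 = 4.20×10⁻³ m
α₁L₁ − α₂L₂ = 12.0×10⁻⁶×1.6610 − 9.51×10⁻⁷×1.6652 = 1.83483948×10⁻⁵ m/K
ΔT = 4.20×10⁻³ / 1.83483948×10⁻⁵ = 228.903 K
T = 13.3 + 228.903 = 242.203 °C

T = 242.2 °C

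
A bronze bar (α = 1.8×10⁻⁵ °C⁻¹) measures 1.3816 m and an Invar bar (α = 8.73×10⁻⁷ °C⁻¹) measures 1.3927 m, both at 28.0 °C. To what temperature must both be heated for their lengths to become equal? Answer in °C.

T = 497.3 °C

L₁(1 + α₁ΔT) = L₂(1 + α₂ΔT) ⇒ ΔT = (L₂ − L₁)/(α₁L₁ − α₂L₂)
L₂ − L₁ = 1.3927 − 1.3816 = 1.11×10⁻² m
α₁L₁ − α₂L₂ = 1.8×10⁻⁵×1.3816 − 8.73×10⁻⁷×1.3927 = 2.36529729×10⁻⁵ m/K
ΔT = 1.11×10⁻² / 2.36529729×10⁻⁵ = 469.286 K
T = 28.0 + 469.286 = 497.286 °C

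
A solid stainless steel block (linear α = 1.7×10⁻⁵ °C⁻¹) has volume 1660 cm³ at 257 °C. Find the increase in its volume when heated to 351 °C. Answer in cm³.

Isotropic solid: β ≈ 3α = 5.1×10⁻⁵ /K; ΔT = 94 K
ΔV = 3αV₀ΔT = 3(1.7×10⁻⁵)(1660)(94) = 7.96 cm³

ΔV = 7.96 cm³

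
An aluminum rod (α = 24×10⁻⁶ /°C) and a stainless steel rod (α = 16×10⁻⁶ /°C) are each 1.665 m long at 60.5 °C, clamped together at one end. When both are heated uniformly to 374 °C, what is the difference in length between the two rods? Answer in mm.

4.18 mm

ΔT = 313.5 K
aluminum: ΔL = 24×10⁻⁶ × 1.665 m × 313.5 = 1.2527×10⁻² m = 12.527 mm
stainless steel: ΔL = 16×10⁻⁶ × 1.665 m × 313.5 = 8.3516×10⁻³ m = 8.3516 mm
difference = 12.527 − 8.3516 = 4.1754 mm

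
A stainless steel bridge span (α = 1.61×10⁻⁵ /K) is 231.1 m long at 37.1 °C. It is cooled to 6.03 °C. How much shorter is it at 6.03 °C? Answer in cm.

ΔL = 11.6 cm

|ΔT| = |6.03 − 37.1| = 31.07 K
ΔL = αL₀ΔT = (1.61×10⁻⁵)(231.1)(31.07) = 1.16×10⁻¹ m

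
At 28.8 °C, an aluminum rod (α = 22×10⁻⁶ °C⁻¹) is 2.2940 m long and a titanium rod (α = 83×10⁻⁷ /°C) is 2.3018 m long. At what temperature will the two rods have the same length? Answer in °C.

L₁(1 + α₁ΔT) = L₂(1 + α₂ΔT) ⇒ ΔT = (L₂ − L₁)/(α₁L₁ − α₂L₂)
L₂ − L₁ = 2.3018 − 2.2940 = 7.80×10⁻³ m
α₁L₁ − α₂L₂ = 22×10⁻⁶×2.2940 − 83×10⁻⁷×2.3018 = 3.136306×10⁻⁵ m/K
ΔT = 7.80×10⁻³ / 3.136306×10⁻⁵ = 248.700 K
T = 28.8 + 248.700 = 277.500 °C

T = 277.5 °C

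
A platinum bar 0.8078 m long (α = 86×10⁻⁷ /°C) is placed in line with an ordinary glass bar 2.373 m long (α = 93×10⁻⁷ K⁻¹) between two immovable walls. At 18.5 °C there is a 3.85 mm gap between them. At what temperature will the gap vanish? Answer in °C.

T = 151 °C

Gap closes when ΔL₁ + ΔL₂ = 3.85 mm = 3.85×10⁻³ m
(α₁L₁ + α₂L₂)ΔT = g
α₁L₁ + α₂L₂ = 86×10⁻⁷×0.8078 + 93×10⁻⁷×2.373 = 2.901598×10⁻⁵ m/K
ΔT = 3.85×10⁻³ / 2.901598×10⁻⁵ = 132.69 K
T = 18.5 + 132.69 = 151.19 °C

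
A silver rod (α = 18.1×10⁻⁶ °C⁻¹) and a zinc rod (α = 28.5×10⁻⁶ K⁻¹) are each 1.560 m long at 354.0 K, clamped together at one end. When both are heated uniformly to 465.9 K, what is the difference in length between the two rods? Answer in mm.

1.82 mm

ΔT = 111.9 K
silver: ΔL = 18.1×10⁻⁶ × 1.560 m × 111.9 = 3.1596×10⁻³ m = 3.1596 mm
zinc: ΔL = 28.5×10⁻⁶ × 1.560 m × 111.9 = 4.9751×10⁻³ m = 4.9751 mm
difference = 4.9751 − 3.1596 = 1.8155 mm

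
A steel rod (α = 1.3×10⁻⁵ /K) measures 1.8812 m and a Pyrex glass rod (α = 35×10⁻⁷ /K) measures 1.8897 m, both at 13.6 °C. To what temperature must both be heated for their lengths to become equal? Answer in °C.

T = 490.0 °C

L₁(1 + α₁ΔT) = L₂(1 + α₂ΔT) ⇒ ΔT = (L₂ − L₁)/(α₁L₁ − α₂L₂)
L₂ − L₁ = 1.8897 − 1.8812 = 8.50×10⁻³ m
α₁L₁ − α₂L₂ = 1.3×10⁻⁵×1.8812 − 35×10⁻⁷×1.8897 = 1.784165×10⁻⁵ m/K
ΔT = 8.50×10⁻³ / 1.784165×10⁻⁵ = 476.413 K
T = 13.6 + 476.413 = 490.013 °C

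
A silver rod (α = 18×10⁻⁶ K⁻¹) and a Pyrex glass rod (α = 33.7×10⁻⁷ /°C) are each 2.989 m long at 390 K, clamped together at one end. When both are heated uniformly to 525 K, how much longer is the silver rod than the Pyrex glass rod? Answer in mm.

ΔT = 135 K
silver: ΔL = 18×10⁻⁶ × 2.989 m × 135 = 7.2633×10⁻³ m = 7.2633 mm
Pyrex glass: ΔL = 33.7×10⁻⁷ × 2.989 m × 135 = 1.3598×10⁻³ m = 1.3598 mm
difference = 7.2633 − 1.3598 = 5.9035 mm

5.90 mm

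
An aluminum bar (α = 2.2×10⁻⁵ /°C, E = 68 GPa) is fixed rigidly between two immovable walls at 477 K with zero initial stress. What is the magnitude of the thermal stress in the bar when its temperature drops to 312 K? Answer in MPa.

σ = 247 MPa

Fully constrained: the free strain ε = αΔT is blocked, so σ = Eε = EαΔT.
|ΔT| = 165 K
σ = 68.0×10⁹ × 2.2×10⁻⁵ × 165 = 2.47×10⁸ Pa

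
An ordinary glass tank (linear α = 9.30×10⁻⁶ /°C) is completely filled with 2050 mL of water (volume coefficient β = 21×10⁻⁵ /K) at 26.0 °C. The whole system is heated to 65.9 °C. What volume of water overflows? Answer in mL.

14.9 mL

The tank also expands: β_container ≈ 3α = 2.79×10⁻⁵ /K
Net overflow = V₀(β_liq − 3α_cont)ΔT
β − 3α = 2.10×10⁻⁴ − 2.79×10⁻⁵ = 1.821×10⁻⁴ /K; ΔT = 39.9 K
ΔV = 2050 × 1.821×10⁻⁴ × 39.9 = 14.9 mL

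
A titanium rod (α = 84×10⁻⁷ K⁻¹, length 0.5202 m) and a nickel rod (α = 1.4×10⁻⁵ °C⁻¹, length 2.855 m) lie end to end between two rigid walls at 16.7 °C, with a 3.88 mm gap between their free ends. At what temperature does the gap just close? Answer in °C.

T = 104 °C

α₁L₁ = 4.36968×10⁻⁶ m/K, α₂L₂ = 3.997×10⁻⁵ m/K → total 4.433968×10⁻⁵ m/K
ΔT = g/(α₁L₁+α₂L₂) = 3.88×10⁻³ / 4.433968×10⁻⁵ = 87.51 K
T = 16.7 + 87.51 = 104.21 °C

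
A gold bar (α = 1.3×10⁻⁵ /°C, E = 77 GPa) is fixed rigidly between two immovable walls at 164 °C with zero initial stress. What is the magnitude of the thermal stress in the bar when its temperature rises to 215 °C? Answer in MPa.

σ = 51.1 MPa

Fully constrained: the free strain ε = αΔT is blocked, so σ = Eε = EαΔT.
|ΔT| = 51 K
σ = 77.0×10⁹ × 1.3×10⁻⁵ × 51 = 5.11×10⁷ Pa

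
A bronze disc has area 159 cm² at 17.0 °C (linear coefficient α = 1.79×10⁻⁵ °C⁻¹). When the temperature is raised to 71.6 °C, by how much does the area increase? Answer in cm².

ΔA = 0.311 cm²

Area coefficient ≈ 2α; |ΔT| = 54.6 K
ΔA = 2αA₀ΔT = 2(1.79×10⁻⁵)(159)(54.6) = 0.311 cm²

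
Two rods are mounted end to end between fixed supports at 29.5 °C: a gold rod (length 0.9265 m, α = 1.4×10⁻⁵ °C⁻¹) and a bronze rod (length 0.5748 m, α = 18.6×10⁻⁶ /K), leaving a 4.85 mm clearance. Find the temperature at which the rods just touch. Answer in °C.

α₁L₁ = 1.2971×10⁻⁵ m/K, α₂L₂ = 1.069128×10⁻⁵ m/K → total 2.366228×10⁻⁵ m/K
ΔT = g/(α₁L₁+α₂L₂) = 4.85×10⁻³ / 2.366228×10⁻⁵ = 204.97 K
T = 29.5 + 204.97 = 234.47 °C

T = 234 °C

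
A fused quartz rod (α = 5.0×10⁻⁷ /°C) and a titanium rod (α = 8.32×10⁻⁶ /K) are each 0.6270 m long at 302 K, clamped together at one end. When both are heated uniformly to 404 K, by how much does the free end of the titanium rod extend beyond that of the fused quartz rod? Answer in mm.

ΔT = 102 K
fused quartz: ΔL = 5.0×10⁻⁷ × 0.6270 m × 102 = 3.1977×10⁻⁵ m = 0.031977 mm
titanium: ΔL = 8.32×10⁻⁶ × 0.6270 m × 102 = 5.3210×10⁻⁴ m = 0.53210 mm
difference = 0.53210 − 0.031977 = 0.500123 mm

0.500 mm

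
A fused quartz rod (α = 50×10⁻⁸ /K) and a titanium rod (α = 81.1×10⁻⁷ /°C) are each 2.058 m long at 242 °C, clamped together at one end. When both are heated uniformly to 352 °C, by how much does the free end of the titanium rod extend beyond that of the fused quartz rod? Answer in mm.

1.72 mm

ΔT = 110 K
fused quartz: ΔL = 50×10⁻⁸ × 2.058 m × 110 = 1.1319×10⁻⁴ m = 0.11319 mm
titanium: ΔL = 81.1×10⁻⁷ × 2.058 m × 110 = 1.8359×10⁻³ m = 1.8359 mm
difference = 1.8359 − 0.11319 = 1.72271 mm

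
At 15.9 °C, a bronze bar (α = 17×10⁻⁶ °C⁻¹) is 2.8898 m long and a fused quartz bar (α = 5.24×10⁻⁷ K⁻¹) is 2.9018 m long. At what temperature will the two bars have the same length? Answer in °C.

T = 268.0 °C

Equal length when α₁L₁ΔT − α₂L₂ΔT = L₂ − L₁ = 1.20×10⁻² m
α₁L₁ = 4.91266×10⁻⁵, α₂L₂ = 1.5205432×10⁻⁶ → Δ(αL) = 4.76060568×10⁻⁵ m/K
ΔT = 1.20×10⁻² / 4.76060568×10⁻⁵ = 252.069 K, so T = 15.9 + 252.069 = 267.969 °C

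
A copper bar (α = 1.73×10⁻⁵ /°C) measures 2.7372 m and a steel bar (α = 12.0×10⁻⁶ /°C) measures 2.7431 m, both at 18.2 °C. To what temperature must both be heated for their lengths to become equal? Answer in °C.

T = 426.9 °C

L₁(1 + α₁ΔT) = L₂(1 + α₂ΔT) ⇒ ΔT = (L₂ − L₁)/(α₁L₁ − α₂L₂)
L₂ − L₁ = 2.7431 − 2.7372 = 5.90×10⁻³ m
α₁L₁ − α₂L₂ = 1.73×10⁻⁵×2.7372 − 12.0×10⁻⁶×2.7431 = 1.443636×10⁻⁵ m/K
ΔT = 5.90×10⁻³ / 1.443636×10⁻⁵ = 408.690 K
T = 18.2 + 408.690 = 426.890 °C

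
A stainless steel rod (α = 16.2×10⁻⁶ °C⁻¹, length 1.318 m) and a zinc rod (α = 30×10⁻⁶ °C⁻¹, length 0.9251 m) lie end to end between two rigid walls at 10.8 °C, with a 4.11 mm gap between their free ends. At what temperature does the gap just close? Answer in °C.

α₁L₁ = 2.13516×10⁻⁵ m/K, α₂L₂ = 2.7753×10⁻⁵ m/K → total 4.91046×10⁻⁵ m/K
ΔT = g/(α₁L₁+α₂L₂) = 4.11×10⁻³ / 4.91046×10⁻⁵ = 83.699 K
T = 10.8 + 83.699 = 94.499 °C

T = 94.5 °C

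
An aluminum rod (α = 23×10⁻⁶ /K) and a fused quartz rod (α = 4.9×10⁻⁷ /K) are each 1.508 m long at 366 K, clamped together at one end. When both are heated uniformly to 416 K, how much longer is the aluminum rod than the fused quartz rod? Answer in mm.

ΔT = 50 K
aluminum: ΔL = 23×10⁻⁶ × 1.508 m × 50 = 1.7342×10⁻³ m = 1.7342 mm
fused quartz: ΔL = 4.9×10⁻⁷ × 1.508 m × 50 = 3.6946×10⁻⁵ m = 0.036946 mm
difference = 1.7342 − 0.036946 = 1.697254 mm

1.70 mm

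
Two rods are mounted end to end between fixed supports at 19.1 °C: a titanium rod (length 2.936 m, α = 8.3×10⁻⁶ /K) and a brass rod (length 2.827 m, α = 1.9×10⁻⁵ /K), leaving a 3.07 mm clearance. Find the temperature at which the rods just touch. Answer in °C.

T = 58.4 °C

α₁L₁ = 2.43688×10⁻⁵ m/K, α₂L₂ = 5.3713×10⁻⁵ m/K → total 7.80818×10⁻⁵ m/K
ΔT = g/(α₁L₁+α₂L₂) = 3.07×10⁻³ / 7.80818×10⁻⁵ = 39.318 K
T = 19.1 + 39.318 = 58.418 °C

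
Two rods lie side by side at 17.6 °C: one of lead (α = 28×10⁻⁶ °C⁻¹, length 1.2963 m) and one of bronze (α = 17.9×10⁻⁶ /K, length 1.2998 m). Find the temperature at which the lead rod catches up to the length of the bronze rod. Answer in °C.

T = 286.2 °C

Equal length when α₁L₁ΔT − α₂L₂ΔT = L₂ − L₁ = 3.50×10⁻³ m
α₁L₁ = 3.62964×10⁻⁵, α₂L₂ = 2.326642×10⁻⁵ → Δ(αL) = 1.302998×10⁻⁵ m/K
ΔT = 3.50×10⁻³ / 1.302998×10⁻⁵ = 268.611 K, so T = 17.6 + 268.611 = 286.211 °C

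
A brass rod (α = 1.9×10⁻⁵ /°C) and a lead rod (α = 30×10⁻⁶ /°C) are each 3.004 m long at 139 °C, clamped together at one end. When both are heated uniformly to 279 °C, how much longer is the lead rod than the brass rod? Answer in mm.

ΔT = 140 K
brass: ΔL = 1.9×10⁻⁵ × 3.004 m × 140 = 7.9906×10⁻³ m = 7.9906 mm
lead: ΔL = 30×10⁻⁶ × 3.004 m × 140 = 1.2617×10⁻² m = 12.617 mm
difference = 12.617 − 7.9906 = 4.6264 mm

4.63 mm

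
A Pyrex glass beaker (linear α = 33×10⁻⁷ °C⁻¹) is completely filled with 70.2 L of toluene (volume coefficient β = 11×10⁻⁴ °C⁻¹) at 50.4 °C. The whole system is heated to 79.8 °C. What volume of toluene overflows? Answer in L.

2.25 L

The beaker also expands: β_container ≈ 3α = 9.9×10⁻⁶ /K
Net overflow = V₀(β_liq − 3α_cont)ΔT
β − 3α = 1.10×10⁻³ − 9.9×10⁻⁶ = 1.0901×10⁻³ /K; ΔT = 29.4 K
ΔV = 70.2 × 1.0901×10⁻³ × 29.4 = 2.25 L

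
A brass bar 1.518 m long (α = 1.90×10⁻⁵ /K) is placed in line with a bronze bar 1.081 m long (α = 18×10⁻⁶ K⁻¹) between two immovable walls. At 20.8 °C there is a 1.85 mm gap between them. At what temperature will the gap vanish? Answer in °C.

T = 59.1 °C

α₁L₁ = 2.8842×10⁻⁵ m/K, α₂L₂ = 1.9458×10⁻⁵ m/K → total 4.83×10⁻⁵ m/K
ΔT = g/(α₁L₁+α₂L₂) = 1.85×10⁻³ / 4.83×10⁻⁵ = 38.302 K
T = 20.8 + 38.302 = 59.102 °C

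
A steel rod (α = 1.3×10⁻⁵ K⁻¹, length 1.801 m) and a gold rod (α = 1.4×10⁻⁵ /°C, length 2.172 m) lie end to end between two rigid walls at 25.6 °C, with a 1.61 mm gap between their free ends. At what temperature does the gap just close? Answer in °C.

α₁L₁ = 2.3413×10⁻⁵ m/K, α₂L₂ = 3.0408×10⁻⁵ m/K → total 5.3821×10⁻⁵ m/K
ΔT = g/(α₁L₁+α₂L₂) = 1.61×10⁻³ / 5.3821×10⁻⁵ = 29.914 K
T = 25.6 + 29.914 = 55.514 °C

T = 55.5 °C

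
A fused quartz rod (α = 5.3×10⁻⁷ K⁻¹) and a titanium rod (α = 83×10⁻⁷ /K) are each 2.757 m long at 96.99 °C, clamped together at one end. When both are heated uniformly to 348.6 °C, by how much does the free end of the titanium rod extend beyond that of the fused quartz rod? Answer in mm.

ΔT = 251.61 K
fused quartz: ΔL = 5.3×10⁻⁷ × 2.757 m × 251.61 = 3.6766×10⁻⁴ m = 0.36766 mm
titanium: ΔL = 83×10⁻⁷ × 2.757 m × 251.61 = 5.7576×10⁻³ m = 5.7576 mm
difference = 5.7576 − 0.36766 = 5.38994 mm

5.39 mm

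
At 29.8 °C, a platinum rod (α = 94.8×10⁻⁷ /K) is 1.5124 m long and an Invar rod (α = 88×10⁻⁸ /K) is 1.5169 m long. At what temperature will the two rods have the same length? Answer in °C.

L₁(1 + α₁ΔT) = L₂(1 + α₂ΔT) ⇒ ΔT = (L₂ − L₁)/(α₁L₁ − α₂L₂)
L₂ − L₁ = 1.5169 − 1.5124 = 4.50×10⁻³ m
α₁L₁ − α₂L₂ = 94.8×10⁻⁷×1.5124 − 88×10⁻⁸×1.5169 = 1.300268×10⁻⁵ m/K
ΔT = 4.50×10⁻³ / 1.300268×10⁻⁵ = 346.082 K
T = 29.8 + 346.082 = 375.882 °C

T = 375.9 °C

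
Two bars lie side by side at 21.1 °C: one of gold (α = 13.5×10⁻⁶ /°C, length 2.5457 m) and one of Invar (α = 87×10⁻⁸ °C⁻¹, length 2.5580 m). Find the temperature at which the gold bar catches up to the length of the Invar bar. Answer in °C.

L₁(1 + α₁ΔT) = L₂(1 + α₂ΔT) ⇒ ΔT = (L₂ − L₁)/(α₁L₁ − α₂L₂)
L₂ − L₁ = 2.5580 − 2.5457 = 1.23×10⁻² m
α₁L₁ − α₂L₂ = 13.5×10⁻⁶×2.5457 − 87×10⁻⁸×2.5580 = 3.214149×10⁻⁵ m/K
ΔT = 1.23×10⁻² / 3.214149×10⁻⁵ = 382.683 K
T = 21.1 + 382.683 = 403.783 °C

T = 403.8 °C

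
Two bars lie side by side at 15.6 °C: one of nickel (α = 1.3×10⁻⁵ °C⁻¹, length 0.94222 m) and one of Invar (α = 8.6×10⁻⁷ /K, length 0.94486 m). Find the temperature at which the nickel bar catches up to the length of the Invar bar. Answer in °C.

T = 246.4 °C

L₁(1 + α₁ΔT) = L₂(1 + α₂ΔT) ⇒ ΔT = (L₂ − L₁)/(α₁L₁ − α₂L₂)
L₂ − L₁ = 0.94486 − 0.94222 = 2.64×10⁻³ m
α₁L₁ − α₂L₂ = 1.3×10⁻⁵×0.94222 − 8.6×10⁻⁷×0.94486 = 1.14362804×10⁻⁵ m/K
ΔT = 2.64×10⁻³ / 1.14362804×10⁻⁵ = 230.844 K
T = 15.6 + 230.844 = 246.444 °C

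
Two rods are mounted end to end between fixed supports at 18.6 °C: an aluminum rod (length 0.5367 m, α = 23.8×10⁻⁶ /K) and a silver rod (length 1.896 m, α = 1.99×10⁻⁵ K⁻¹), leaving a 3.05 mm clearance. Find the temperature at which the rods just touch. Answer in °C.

Gap closes when ΔL₁ + ΔL₂ = 3.05 mm = 3.05×10⁻³ m
(α₁L₁ + α₂L₂)ΔT = g
α₁L₁ + α₂L₂ = 23.8×10⁻⁶×0.5367 + 1.99×10⁻⁵×1.896 = 5.050386×10⁻⁵ m/K
ΔT = 3.05×10⁻³ / 5.050386×10⁻⁵ = 60.391 K
T = 18.6 + 60.391 = 78.991 °C

T = 79.0 °C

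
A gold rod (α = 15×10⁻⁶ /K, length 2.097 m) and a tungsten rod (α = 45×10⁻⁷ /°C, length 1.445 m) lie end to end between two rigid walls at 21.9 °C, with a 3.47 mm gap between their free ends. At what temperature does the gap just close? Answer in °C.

T = 113 °C

α₁L₁ = 3.1455×10⁻⁵ m/K, α₂L₂ = 6.5025×10⁻⁶ m/K → total 3.79575×10⁻⁵ m/K
ΔT = g/(α₁L₁+α₂L₂) = 3.47×10⁻³ / 3.79575×10⁻⁵ = 91.42 K
T = 21.9 + 91.42 = 113.32 °C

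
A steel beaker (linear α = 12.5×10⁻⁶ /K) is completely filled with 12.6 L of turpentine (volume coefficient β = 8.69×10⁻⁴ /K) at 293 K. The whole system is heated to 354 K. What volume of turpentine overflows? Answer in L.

0.639 L

The beaker also expands: β_container ≈ 3α = 3.75×10⁻⁵ /K
Net overflow = V₀(β_liq − 3α_cont)ΔT
β − 3α = 8.69×10⁻⁴ − 3.75×10⁻⁵ = 8.315×10⁻⁴ /K; ΔT = 61 K
ΔV = 12.6 × 8.315×10⁻⁴ × 61 = 0.639 L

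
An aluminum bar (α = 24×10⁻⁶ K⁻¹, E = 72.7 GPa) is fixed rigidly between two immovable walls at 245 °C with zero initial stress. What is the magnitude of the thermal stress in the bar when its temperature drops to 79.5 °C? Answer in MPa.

σ = 289 MPa

Fully constrained: the free strain ε = αΔT is blocked, so σ = Eε = EαΔT.
|ΔT| = 165.5 K
σ = 72.7×10⁹ × 24×10⁻⁶ × 165.5 = 2.89×10⁸ Pa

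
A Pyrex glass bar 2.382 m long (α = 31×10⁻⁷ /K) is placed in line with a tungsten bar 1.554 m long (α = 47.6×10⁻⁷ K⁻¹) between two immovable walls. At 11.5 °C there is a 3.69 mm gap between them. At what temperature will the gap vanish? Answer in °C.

T = 261 °C

α₁L₁ = 7.3842×10⁻⁶ m/K, α₂L₂ = 7.39704×10⁻⁶ m/K → total 1.478124×10⁻⁵ m/K
ΔT = g/(α₁L₁+α₂L₂) = 3.69×10⁻³ / 1.478124×10⁻⁵ = 249.64 K
T = 11.5 + 249.64 = 261.14 °C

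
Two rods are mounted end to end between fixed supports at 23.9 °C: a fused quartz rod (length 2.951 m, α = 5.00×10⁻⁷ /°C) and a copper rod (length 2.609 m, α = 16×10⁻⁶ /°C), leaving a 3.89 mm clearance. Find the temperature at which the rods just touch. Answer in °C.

α₁L₁ = 1.4755×10⁻⁶ m/K, α₂L₂ = 4.1744×10⁻⁵ m/K → total 4.32195×10⁻⁵ m/K
ΔT = g/(α₁L₁+α₂L₂) = 3.89×10⁻³ / 4.32195×10⁻⁵ = 90.01 K
T = 23.9 + 90.01 = 113.91 °C

T = 114 °C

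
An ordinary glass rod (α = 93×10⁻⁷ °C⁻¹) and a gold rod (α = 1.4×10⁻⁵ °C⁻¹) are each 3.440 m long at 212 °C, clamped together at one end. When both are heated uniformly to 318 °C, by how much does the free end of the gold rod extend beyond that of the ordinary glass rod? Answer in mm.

1.71 mm

ΔT = 106 K
ordinary glass: ΔL = 93×10⁻⁷ × 3.440 m × 106 = 3.3912×10⁻³ m = 3.3912 mm
gold: ΔL = 1.4×10⁻⁵ × 3.440 m × 106 = 5.1050×10⁻³ m = 5.1050 mm
difference = 5.1050 − 3.3912 = 1.7138 mm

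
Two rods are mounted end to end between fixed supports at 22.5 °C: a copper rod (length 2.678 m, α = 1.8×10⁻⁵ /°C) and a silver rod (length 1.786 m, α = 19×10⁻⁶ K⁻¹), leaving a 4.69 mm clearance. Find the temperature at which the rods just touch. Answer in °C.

α₁L₁ = 4.8204×10⁻⁵ m/K, α₂L₂ = 3.3934×10⁻⁵ m/K → total 8.2138×10⁻⁵ m/K
ΔT = g/(α₁L₁+α₂L₂) = 4.69×10⁻³ / 8.2138×10⁻⁵ = 57.099 K
T = 22.5 + 57.099 = 79.599 °C

T = 79.6 °C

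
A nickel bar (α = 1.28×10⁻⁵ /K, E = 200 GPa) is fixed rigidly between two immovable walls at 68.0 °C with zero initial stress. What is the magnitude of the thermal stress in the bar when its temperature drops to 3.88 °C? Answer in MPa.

Fully constrained: the free strain ε = αΔT is blocked, so σ = Eε = EαΔT.
|ΔT| = 64.12 K
σ = 200×10⁹ × 1.28×10⁻⁵ × 64.12 = 1.64×10⁸ Pa

σ = 164 MPa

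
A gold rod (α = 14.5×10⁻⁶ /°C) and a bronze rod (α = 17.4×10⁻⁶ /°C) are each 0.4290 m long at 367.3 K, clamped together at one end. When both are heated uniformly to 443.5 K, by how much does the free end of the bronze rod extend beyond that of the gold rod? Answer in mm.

ΔT = 76.2 K
gold: ΔL = 14.5×10⁻⁶ × 0.4290 m × 76.2 = 4.7400×10⁻⁴ m = 0.47400 mm
bronze: ΔL = 17.4×10⁻⁶ × 0.4290 m × 76.2 = 5.6880×10⁻⁴ m = 0.56880 mm
difference = 0.56880 − 0.47400 = 0.0948 mm

0.0948 mm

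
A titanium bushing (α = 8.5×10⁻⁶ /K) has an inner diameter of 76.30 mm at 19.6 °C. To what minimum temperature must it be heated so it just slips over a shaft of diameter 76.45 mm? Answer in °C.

Required Δd = 76.45 − 76.30 = 0.15 mm
Δd = αd₀ΔT ⇒ ΔT = Δd/(αd₀) = 0.15 / (8.5×10⁻⁶ × 76.30) = 231.29 K
T_min = 19.6 + 231.29 = 250.89 °C

T = 251 °C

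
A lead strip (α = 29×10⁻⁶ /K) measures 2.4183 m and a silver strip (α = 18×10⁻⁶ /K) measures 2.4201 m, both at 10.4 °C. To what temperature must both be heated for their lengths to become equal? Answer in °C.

L₁(1 + α₁ΔT) = L₂(1 + α₂ΔT) ⇒ ΔT = (L₂ − L₁)/(α₁L₁ − α₂L₂)
L₂ − L₁ = 2.4201 − 2.4183 = 1.80×10⁻³ m
α₁L₁ − α₂L₂ = 29×10⁻⁶×2.4183 − 18×10⁻⁶×2.4201 = 2.65689×10⁻⁵ m/K
ΔT = 1.80×10⁻³ / 2.65689×10⁻⁵ = 67.7484 K
T = 10.4 + 67.7484 = 78.1484 °C

T = 78.15 °C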